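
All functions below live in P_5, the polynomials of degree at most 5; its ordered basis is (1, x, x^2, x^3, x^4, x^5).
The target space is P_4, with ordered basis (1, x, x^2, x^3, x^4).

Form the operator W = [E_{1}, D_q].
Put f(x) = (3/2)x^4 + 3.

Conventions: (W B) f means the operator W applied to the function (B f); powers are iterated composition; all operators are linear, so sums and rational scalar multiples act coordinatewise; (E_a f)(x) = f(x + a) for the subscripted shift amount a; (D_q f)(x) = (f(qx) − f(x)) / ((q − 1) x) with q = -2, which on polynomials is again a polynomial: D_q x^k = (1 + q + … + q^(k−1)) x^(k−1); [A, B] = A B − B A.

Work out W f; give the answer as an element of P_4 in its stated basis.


g(x) = -(81/2)x^2 - (27/2)x - 27/2

D_q f = -(15/2)x^3
E_{1} D_q f = -(15/2)x^3 - (45/2)x^2 - (45/2)x - 15/2
E_{1} f = (3/2)x^4 + 6x^3 + 9x^2 + 6x + 9/2
D_q E_{1} f = -(15/2)x^3 + 18x^2 - 9x + 6
[E_{1}, D_q] f = -(81/2)x^2 - (27/2)x - 27/2


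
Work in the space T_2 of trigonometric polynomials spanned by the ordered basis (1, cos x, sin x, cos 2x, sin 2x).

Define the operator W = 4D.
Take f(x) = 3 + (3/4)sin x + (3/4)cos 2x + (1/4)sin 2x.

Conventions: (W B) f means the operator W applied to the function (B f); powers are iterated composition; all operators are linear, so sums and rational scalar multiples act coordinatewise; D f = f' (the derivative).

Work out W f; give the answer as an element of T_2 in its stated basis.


the image equals g(x) = 3cos x + 2cos 2x - 6sin 2x

D f = (3/4)cos x + (1/2)cos 2x - (3/2)sin 2x
(4D) f = 3cos x + 2cos 2x - 6sin 2x


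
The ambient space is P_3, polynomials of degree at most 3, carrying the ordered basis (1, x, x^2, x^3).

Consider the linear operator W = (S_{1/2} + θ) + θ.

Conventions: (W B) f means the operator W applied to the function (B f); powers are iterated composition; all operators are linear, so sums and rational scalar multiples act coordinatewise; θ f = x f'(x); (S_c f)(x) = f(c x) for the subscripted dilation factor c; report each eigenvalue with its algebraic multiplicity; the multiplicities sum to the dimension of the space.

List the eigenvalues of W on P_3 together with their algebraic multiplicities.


λ = 1 (multiplicity 1), λ = 5/2 (multiplicity 1), λ = 17/4 (multiplicity 1), λ = 49/8 (multiplicity 1)

image of 1: 1
image of x: (5/2)x
image of x^2: (17/4)x^2
image of x^3: (49/8)x^3
the matrix is upper triangular; its diagonal is (1, 5/2, 17/4, 49/8)
for a triangular matrix the eigenvalues are the diagonal entries, with algebraic multiplicity their repetition count


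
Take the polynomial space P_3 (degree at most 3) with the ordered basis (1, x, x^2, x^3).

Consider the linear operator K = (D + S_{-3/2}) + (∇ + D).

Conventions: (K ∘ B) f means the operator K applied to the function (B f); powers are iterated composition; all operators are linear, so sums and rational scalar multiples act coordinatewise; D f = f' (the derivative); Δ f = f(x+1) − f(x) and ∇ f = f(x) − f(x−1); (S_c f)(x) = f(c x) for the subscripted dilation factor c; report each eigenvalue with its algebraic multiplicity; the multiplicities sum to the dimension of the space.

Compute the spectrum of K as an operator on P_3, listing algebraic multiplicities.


λ = -27/8 (multiplicity 1), λ = -3/2 (multiplicity 1), λ = 1 (multiplicity 1), λ = 9/4 (multiplicity 1)

image of 1: 1
image of x: -(3/2)x + 3
image of x^2: (9/4)x^2 + 6x - 1
image of x^3: -(27/8)x^3 + 9x^2 - 3x + 1
the matrix is upper triangular; its diagonal is (1, -3/2, 9/4, -27/8)
for a triangular matrix the eigenvalues are the diagonal entries, with algebraic multiplicity their repetition count


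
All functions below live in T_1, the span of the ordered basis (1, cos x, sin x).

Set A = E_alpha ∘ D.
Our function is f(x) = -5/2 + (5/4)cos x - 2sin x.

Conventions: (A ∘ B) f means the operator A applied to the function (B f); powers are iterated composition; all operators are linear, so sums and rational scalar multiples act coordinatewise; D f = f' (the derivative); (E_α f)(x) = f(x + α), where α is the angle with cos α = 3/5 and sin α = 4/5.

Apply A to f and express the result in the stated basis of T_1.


the image equals g(x) = -(11/5)cos x + (17/20)sin x

D f = -2cos x - (5/4)sin x
E_alpha D f = -(11/5)cos x + (17/20)sin x


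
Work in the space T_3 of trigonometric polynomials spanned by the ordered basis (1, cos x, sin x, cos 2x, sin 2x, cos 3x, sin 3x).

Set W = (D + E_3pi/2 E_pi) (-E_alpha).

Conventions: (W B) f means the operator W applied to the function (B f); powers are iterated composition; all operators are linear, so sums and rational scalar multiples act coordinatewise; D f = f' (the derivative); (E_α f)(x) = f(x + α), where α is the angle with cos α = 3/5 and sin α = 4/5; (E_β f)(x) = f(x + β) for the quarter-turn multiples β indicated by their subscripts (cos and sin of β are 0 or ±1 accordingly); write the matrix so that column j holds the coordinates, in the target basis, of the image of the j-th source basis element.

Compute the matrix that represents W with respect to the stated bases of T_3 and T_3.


image of 1: -1
image of cos x: (8/5)cos x + (6/5)sin x
image of sin x: -(6/5)cos x + (8/5)sin x
image of cos 2x: (41/25)cos 2x - (38/25)sin 2x
image of sin 2x: (38/25)cos 2x + (41/25)sin 2x
image of cos 3x: (88/125)cos 3x - (234/125)sin 3x
image of sin 3x: (234/125)cos 3x + (88/125)sin 3x
each image's coordinates form column j of the matrix

the matrix is [[-1, 0, 0, 0, 0, 0, 0]; [0, 8/5, -6/5, 0, 0, 0, 0]; [0, 6/5, 8/5, 0, 0, 0, 0]; [0, 0, 0, 41/25, 38/25, 0, 0]; [0, 0, 0, -38/25, 41/25, 0, 0]; [0, 0, 0, 0, 0, 88/125, 234/125]; [0, 0, 0, 0, 0, -234/125, 88/125]] (rows listed top to bottom)


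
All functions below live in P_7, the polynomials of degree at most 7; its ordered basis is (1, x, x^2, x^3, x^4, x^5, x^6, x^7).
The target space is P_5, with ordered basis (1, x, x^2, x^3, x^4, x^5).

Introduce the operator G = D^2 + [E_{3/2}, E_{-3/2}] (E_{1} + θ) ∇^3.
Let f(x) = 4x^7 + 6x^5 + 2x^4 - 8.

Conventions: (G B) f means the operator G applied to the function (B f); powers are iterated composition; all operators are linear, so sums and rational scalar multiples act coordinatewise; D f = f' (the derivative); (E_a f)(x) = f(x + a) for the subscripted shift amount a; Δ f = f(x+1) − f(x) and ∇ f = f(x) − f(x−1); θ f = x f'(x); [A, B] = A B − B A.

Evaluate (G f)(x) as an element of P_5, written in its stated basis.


D f = 28x^6 + 30x^4 + 8x^3
D D f = 168x^5 + 120x^3 + 24x^2
∇ f = 28x^6 - 84x^5 + 170x^4 - 192x^3 + 132x^2 - 50x + 8
∇ ∇ f = 168x^5 - 840x^4 + 2080x^3 - 2856x^2 + 2108x - 656
∇ ∇ ∇ f = 840x^4 - 5040x^3 + 12960x^2 - 16152x + 8052
E_{1} ∇^3 f = 840x^4 - 1680x^3 + 2880x^2 - 1992x + 660
θ ∇^3 f = 3360x^4 - 15120x^3 + 25920x^2 - 16152x
(E_{1} + θ) ∇^3 f = 4200x^4 - 16800x^3 + 28800x^2 - 18144x + 660
E_{-3/2} (E_{1} + θ) ∇^3 f = 4200x^4 - 42000x^3 + 161100x^2 - 274644x + 341277/2
E_{3/2} E_{-3/2} (E_{1} + θ) ∇^3 f = 4200x^4 - 16800x^3 + 28800x^2 - 18144x + 660
E_{3/2} (E_{1} + θ) ∇^3 f = 4200x^4 + 8400x^3 + 9900x^2 + 11556x + 5613/2
E_{-3/2} E_{3/2} (E_{1} + θ) ∇^3 f = 4200x^4 - 16800x^3 + 28800x^2 - 18144x + 660
[E_{3/2}, E_{-3/2}] (E_{1} + θ) ∇^3 f = 0
(D^2 + [E_{3/2}, E_{-3/2}] (E_{1} + θ) ∇^3) f = 168x^5 + 120x^3 + 24x^2

the image equals g(x) = 168x^5 + 120x^3 + 24x^2


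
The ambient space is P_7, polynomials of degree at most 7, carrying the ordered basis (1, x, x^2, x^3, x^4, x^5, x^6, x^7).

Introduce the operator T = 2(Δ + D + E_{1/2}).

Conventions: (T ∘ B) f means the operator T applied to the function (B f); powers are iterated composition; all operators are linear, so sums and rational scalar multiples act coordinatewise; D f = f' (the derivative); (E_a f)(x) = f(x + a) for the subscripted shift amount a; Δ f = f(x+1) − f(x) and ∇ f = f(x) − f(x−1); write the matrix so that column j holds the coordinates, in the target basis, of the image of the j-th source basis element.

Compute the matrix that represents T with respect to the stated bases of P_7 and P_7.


the matrix is [[2, 5, 5/2, 9/4, 17/8, 33/16, 65/32, 129/64]; [0, 2, 10, 15/2, 9, 85/8, 99/8, 455/32]; [0, 0, 2, 15, 15, 45/2, 255/8, 693/16]; [0, 0, 0, 2, 20, 25, 45, 595/8]; [0, 0, 0, 0, 2, 25, 75/2, 315/4]; [0, 0, 0, 0, 0, 2, 30, 105/2]; [0, 0, 0, 0, 0, 0, 2, 35]; [0, 0, 0, 0, 0, 0, 0, 2]] (rows listed top to bottom)

image of 1: 2
image of x: 2x + 5
image of x^2: 2x^2 + 10x + 5/2
image of x^3: 2x^3 + 15x^2 + (15/2)x + 9/4
image of x^4: 2x^4 + 20x^3 + 15x^2 + 9x + 17/8
image of x^5: 2x^5 + 25x^4 + 25x^3 + (45/2)x^2 + (85/8)x + 33/16
image of x^6: 2x^6 + 30x^5 + (75/2)x^4 + 45x^3 + (255/8)x^2 + (99/8)x + 65/32
image of x^7: 2x^7 + 35x^6 + (105/2)x^5 + (315/4)x^4 + (595/8)x^3 + (693/16)x^2 + (455/32)x + 129/64
each image's coordinates form column j of the matrix


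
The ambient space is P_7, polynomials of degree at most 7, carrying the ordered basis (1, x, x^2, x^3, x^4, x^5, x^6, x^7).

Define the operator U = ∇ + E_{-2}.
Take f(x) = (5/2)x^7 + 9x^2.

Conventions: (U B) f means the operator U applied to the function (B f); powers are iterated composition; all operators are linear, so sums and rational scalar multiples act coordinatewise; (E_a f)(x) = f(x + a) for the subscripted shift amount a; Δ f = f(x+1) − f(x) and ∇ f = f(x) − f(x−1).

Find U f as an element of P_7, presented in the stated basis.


∇ f = (35/2)x^6 - (105/2)x^5 + (175/2)x^4 - (175/2)x^3 + (105/2)x^2 + (1/2)x - 13/2
E_{-2} f = (5/2)x^7 - 35x^6 + 210x^5 - 700x^4 + 1400x^3 - 1671x^2 + 1084x - 284
(∇ + E_{-2}) f = (5/2)x^7 - (35/2)x^6 + (315/2)x^5 - (1225/2)x^4 + (2625/2)x^3 - (3237/2)x^2 + (2169/2)x - 581/2

the result is g(x) = (5/2)x^7 - (35/2)x^6 + (315/2)x^5 - (1225/2)x^4 + (2625/2)x^3 - (3237/2)x^2 + (2169/2)x - 581/2


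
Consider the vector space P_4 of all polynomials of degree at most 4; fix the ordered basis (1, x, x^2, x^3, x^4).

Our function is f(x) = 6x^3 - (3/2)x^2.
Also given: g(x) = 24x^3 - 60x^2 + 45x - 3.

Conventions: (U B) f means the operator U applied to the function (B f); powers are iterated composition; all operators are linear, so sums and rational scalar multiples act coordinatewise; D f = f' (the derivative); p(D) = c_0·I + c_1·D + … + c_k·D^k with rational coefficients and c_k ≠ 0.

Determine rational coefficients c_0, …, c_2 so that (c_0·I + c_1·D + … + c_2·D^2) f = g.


c_0 = 4, c_1 = -3, c_2 = 1

D^0 f = 6x^3 - (3/2)x^2
D^1 f = 18x^2 - 3x
D^2 f = 36x - 3
matching coefficients of g against c_0 f + c_1 Df + … from the top degree down determines the c_i
solution: c_0 = 4, c_1 = -3, c_2 = 1


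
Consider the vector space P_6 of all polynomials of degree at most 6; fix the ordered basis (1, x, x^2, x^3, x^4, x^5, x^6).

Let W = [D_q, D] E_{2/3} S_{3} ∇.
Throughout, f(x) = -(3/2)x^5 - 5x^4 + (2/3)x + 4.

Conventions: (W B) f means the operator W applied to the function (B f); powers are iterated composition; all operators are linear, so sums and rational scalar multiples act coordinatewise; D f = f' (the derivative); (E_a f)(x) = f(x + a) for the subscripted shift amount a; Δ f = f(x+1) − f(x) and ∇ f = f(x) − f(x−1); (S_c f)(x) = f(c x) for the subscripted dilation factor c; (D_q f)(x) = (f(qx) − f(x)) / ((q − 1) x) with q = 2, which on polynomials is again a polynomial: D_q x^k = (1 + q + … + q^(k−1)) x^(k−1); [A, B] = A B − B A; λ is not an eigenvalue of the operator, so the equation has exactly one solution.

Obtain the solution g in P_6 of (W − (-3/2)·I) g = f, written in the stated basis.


write g with unknown coordinates in the stated basis and equate coefficients in (W − (-3/2)·I) g = f
solving from the highest basis element down gives g = -x^5 - (10/3)x^4 - 4590x^2 - (35096/9)x - 2332/3
check: W g = 6885x^2 + 5850x + 1170
so W g − (-3/2)·g = -(3/2)x^5 - 5x^4 + (2/3)x + 4 = f ✓

the image equals g(x) = -x^5 - (10/3)x^4 - 4590x^2 - (35096/9)x - 2332/3


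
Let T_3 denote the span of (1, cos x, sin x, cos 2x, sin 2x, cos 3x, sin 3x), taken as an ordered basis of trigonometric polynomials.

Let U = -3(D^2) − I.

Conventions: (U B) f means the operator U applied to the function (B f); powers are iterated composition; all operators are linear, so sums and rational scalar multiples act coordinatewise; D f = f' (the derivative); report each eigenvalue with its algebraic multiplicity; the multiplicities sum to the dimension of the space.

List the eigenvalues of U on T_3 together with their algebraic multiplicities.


image of 1: -1
image of cos x: 2cos x
image of sin x: 2sin x
image of cos 2x: 11cos 2x
image of sin 2x: 11sin 2x
image of cos 3x: 26cos 3x
image of sin 3x: 26sin 3x
the matrix is diagonal; its diagonal is (-1, 2, 2, 11, 11, 26, 26)
for a triangular matrix the eigenvalues are the diagonal entries, with algebraic multiplicity their repetition count

λ = -1 (multiplicity 1), λ = 2 (multiplicity 2), λ = 11 (multiplicity 2), λ = 26 (multiplicity 2)


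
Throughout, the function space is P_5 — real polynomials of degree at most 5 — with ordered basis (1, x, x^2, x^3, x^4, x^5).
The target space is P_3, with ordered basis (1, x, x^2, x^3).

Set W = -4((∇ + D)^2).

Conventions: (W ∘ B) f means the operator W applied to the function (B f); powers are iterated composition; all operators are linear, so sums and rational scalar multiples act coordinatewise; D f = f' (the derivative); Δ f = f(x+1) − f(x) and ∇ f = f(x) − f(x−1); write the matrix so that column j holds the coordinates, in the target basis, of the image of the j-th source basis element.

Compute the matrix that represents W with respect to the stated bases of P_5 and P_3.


image of 1: 0
image of x: 0
image of x^2: -32
image of x^3: -96x + 48
image of x^4: -192x^2 + 192x - 88
image of x^5: -320x^3 + 480x^2 - 440x + 160
each image's coordinates form column j of the matrix

the matrix is [[0, 0, -32, 48, -88, 160]; [0, 0, 0, -96, 192, -440]; [0, 0, 0, 0, -192, 480]; [0, 0, 0, 0, 0, -320]] (rows listed top to bottom)


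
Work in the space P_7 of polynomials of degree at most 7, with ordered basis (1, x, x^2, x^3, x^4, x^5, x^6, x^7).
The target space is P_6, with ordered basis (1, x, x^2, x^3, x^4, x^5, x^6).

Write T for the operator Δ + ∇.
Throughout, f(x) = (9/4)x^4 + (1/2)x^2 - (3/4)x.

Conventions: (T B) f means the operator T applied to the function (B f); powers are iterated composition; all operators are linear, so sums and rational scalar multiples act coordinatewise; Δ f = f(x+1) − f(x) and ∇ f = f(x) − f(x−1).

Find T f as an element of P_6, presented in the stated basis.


the result is g(x) = 18x^3 + 20x - 3/2

Δ f = 9x^3 + (27/2)x^2 + 10x + 2
∇ f = 9x^3 - (27/2)x^2 + 10x - 7/2
(Δ + ∇) f = 18x^3 + 20x - 3/2


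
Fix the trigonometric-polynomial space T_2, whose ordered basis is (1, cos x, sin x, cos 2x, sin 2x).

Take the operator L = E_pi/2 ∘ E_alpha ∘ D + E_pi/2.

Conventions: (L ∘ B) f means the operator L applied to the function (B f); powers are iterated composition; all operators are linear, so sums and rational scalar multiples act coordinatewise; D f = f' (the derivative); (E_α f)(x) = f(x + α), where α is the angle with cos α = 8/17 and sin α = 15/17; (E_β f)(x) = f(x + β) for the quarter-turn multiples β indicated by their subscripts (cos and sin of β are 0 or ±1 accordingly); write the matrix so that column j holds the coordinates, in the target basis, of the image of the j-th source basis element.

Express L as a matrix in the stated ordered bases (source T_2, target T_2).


the matrix is [[1, 0, 0, 0, 0]; [0, -8/17, 2/17, 0, 0]; [0, -2/17, -8/17, 0, 0]; [0, 0, 0, 191/289, 322/289]; [0, 0, 0, -322/289, 191/289]] (rows listed top to bottom)

image of 1: 1
image of cos x: -(8/17)cos x - (2/17)sin x
image of sin x: (2/17)cos x - (8/17)sin x
image of cos 2x: (191/289)cos 2x - (322/289)sin 2x
image of sin 2x: (322/289)cos 2x + (191/289)sin 2x
each image's coordinates form column j of the matrix


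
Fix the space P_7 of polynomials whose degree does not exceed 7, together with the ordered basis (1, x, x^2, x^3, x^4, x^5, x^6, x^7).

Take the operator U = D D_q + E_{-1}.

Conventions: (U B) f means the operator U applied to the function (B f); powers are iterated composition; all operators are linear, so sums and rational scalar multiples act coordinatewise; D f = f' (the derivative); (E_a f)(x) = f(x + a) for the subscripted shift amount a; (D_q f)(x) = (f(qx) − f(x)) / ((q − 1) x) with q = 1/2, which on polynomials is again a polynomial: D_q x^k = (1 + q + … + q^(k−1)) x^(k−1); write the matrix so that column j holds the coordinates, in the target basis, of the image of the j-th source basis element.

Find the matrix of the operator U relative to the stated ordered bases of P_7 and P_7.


the matrix is [[1, -1, 5/2, -1, 1, -1, 1, -1]; [0, 1, -2, 13/2, -4, 5, -6, 7]; [0, 0, 1, -3, 93/8, -10, 15, -21]; [0, 0, 0, 1, -4, 71/4, -20, 35]; [0, 0, 0, 0, 1, -5, 795/32, -35]; [0, 0, 0, 0, 0, 1, -6, 1053/32]; [0, 0, 0, 0, 0, 0, 1, -7]; [0, 0, 0, 0, 0, 0, 0, 1]] (rows listed top to bottom)

image of 1: 1
image of x: x - 1
image of x^2: x^2 - 2x + 5/2
image of x^3: x^3 - 3x^2 + (13/2)x - 1
image of x^4: x^4 - 4x^3 + (93/8)x^2 - 4x + 1
image of x^5: x^5 - 5x^4 + (71/4)x^3 - 10x^2 + 5x - 1
image of x^6: x^6 - 6x^5 + (795/32)x^4 - 20x^3 + 15x^2 - 6x + 1
image of x^7: x^7 - 7x^6 + (1053/32)x^5 - 35x^4 + 35x^3 - 21x^2 + 7x - 1
each image's coordinates form column j of the matrix


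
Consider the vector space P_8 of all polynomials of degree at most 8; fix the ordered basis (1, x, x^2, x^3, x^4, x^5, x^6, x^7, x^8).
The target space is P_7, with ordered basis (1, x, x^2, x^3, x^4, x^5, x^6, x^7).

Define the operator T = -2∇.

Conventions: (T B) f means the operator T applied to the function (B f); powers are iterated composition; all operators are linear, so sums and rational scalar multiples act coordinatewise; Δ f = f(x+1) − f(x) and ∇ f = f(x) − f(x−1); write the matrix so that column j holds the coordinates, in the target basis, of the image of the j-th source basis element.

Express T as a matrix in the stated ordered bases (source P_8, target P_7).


the matrix is [[0, -2, 2, -2, 2, -2, 2, -2, 2]; [0, 0, -4, 6, -8, 10, -12, 14, -16]; [0, 0, 0, -6, 12, -20, 30, -42, 56]; [0, 0, 0, 0, -8, 20, -40, 70, -112]; [0, 0, 0, 0, 0, -10, 30, -70, 140]; [0, 0, 0, 0, 0, 0, -12, 42, -112]; [0, 0, 0, 0, 0, 0, 0, -14, 56]; [0, 0, 0, 0, 0, 0, 0, 0, -16]] (rows listed top to bottom)

image of 1: 0
image of x: -2
image of x^2: -4x + 2
image of x^3: -6x^2 + 6x - 2
image of x^4: -8x^3 + 12x^2 - 8x + 2
image of x^5: -10x^4 + 20x^3 - 20x^2 + 10x - 2
image of x^6: -12x^5 + 30x^4 - 40x^3 + 30x^2 - 12x + 2
image of x^7: -14x^6 + 42x^5 - 70x^4 + 70x^3 - 42x^2 + 14x - 2
image of x^8: -16x^7 + 56x^6 - 112x^5 + 140x^4 - 112x^3 + 56x^2 - 16x + 2
each image's coordinates form column j of the matrix


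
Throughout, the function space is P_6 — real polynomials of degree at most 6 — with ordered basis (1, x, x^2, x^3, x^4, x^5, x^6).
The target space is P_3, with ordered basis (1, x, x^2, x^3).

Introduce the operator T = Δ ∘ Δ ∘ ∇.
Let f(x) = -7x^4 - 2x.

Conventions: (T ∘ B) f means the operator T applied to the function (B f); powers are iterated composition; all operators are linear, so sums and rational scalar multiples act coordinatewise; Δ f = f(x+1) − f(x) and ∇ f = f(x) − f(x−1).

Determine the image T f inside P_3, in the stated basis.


∇ f = -28x^3 + 42x^2 - 28x + 5
Δ ∇ f = -84x^2 - 14
Δ (Δ ∘ ∇) f = -168x - 84

g(x) = -168x - 84


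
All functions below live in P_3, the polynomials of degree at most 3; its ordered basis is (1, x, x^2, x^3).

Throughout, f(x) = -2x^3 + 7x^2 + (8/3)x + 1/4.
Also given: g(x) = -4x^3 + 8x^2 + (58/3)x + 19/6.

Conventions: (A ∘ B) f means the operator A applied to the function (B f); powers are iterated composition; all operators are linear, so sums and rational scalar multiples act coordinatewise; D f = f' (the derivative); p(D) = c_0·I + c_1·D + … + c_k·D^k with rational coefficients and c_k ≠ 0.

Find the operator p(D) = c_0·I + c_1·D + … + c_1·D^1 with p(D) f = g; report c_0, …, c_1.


D^0 f = -2x^3 + 7x^2 + (8/3)x + 1/4
D^1 f = -6x^2 + 14x + 8/3
matching coefficients of g against c_0 f + c_1 Df + … from the top degree down determines the c_i
solution: c_0 = 2, c_1 = 1

p(D) = 2·I + D, i.e. c_0 = 2, c_1 = 1


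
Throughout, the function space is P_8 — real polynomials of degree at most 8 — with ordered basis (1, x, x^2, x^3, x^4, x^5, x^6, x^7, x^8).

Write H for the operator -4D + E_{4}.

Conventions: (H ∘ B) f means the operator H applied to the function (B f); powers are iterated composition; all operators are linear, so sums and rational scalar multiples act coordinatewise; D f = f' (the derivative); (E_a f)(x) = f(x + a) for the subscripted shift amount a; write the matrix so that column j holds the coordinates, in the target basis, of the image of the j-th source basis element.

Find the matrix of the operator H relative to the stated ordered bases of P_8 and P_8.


the matrix is [[1, 0, 16, 64, 256, 1024, 4096, 16384, 65536]; [0, 1, 0, 48, 256, 1280, 6144, 28672, 131072]; [0, 0, 1, 0, 96, 640, 3840, 21504, 114688]; [0, 0, 0, 1, 0, 160, 1280, 8960, 57344]; [0, 0, 0, 0, 1, 0, 240, 2240, 17920]; [0, 0, 0, 0, 0, 1, 0, 336, 3584]; [0, 0, 0, 0, 0, 0, 1, 0, 448]; [0, 0, 0, 0, 0, 0, 0, 1, 0]; [0, 0, 0, 0, 0, 0, 0, 0, 1]] (rows listed top to bottom)

image of 1: 1
image of x: x
image of x^2: x^2 + 16
image of x^3: x^3 + 48x + 64
image of x^4: x^4 + 96x^2 + 256x + 256
image of x^5: x^5 + 160x^3 + 640x^2 + 1280x + 1024
image of x^6: x^6 + 240x^4 + 1280x^3 + 3840x^2 + 6144x + 4096
image of x^7: x^7 + 336x^5 + 2240x^4 + 8960x^3 + 21504x^2 + 28672x + 16384
image of x^8: x^8 + 448x^6 + 3584x^5 + 17920x^4 + 57344x^3 + 114688x^2 + 131072x + 65536
each image's coordinates form column j of the matrix


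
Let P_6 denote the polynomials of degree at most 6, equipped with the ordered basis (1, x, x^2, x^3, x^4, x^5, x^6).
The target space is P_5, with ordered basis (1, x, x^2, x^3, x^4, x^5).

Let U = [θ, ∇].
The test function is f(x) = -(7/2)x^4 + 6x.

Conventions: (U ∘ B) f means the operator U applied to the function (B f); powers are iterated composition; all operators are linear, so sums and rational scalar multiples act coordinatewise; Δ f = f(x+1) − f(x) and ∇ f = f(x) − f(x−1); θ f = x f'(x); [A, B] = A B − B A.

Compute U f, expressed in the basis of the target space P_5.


g(x) = 14x^3 - 42x^2 + 42x - 20

∇ f = -14x^3 + 21x^2 - 14x + 19/2
θ ∇ f = -42x^3 + 42x^2 - 14x
θ f = -14x^4 + 6x
∇ θ f = -56x^3 + 84x^2 - 56x + 20
[θ, ∇] f = 14x^3 - 42x^2 + 42x - 20


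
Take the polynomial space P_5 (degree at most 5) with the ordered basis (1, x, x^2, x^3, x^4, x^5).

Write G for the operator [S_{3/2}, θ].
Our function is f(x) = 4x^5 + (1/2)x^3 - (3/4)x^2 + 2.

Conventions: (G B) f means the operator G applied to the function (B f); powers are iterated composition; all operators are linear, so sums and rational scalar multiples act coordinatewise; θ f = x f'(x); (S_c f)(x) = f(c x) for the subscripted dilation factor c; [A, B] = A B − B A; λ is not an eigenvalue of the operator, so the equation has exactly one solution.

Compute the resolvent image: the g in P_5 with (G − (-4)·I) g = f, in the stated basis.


write g with unknown coordinates in the stated basis and equate coefficients in (G − (-4)·I) g = f
solving from the highest basis element down gives g = x^5 + (1/8)x^3 - (3/16)x^2 + 1/2
check: G g = 0
so G g − (-4)·g = 4x^5 + (1/2)x^3 - (3/4)x^2 + 2 = f ✓

the result is g(x) = x^5 + (1/8)x^3 - (3/16)x^2 + 1/2


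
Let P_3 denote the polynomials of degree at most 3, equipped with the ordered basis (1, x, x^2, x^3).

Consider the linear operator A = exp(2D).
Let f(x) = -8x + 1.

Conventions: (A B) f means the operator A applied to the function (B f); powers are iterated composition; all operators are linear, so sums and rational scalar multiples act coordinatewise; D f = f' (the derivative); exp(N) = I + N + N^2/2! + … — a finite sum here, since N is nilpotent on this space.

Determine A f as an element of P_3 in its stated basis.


g(x) = -8x - 15

order-1 term: -16
the series for exp(2D) f terminates at order 1
exp(2D) f = -8x - 15


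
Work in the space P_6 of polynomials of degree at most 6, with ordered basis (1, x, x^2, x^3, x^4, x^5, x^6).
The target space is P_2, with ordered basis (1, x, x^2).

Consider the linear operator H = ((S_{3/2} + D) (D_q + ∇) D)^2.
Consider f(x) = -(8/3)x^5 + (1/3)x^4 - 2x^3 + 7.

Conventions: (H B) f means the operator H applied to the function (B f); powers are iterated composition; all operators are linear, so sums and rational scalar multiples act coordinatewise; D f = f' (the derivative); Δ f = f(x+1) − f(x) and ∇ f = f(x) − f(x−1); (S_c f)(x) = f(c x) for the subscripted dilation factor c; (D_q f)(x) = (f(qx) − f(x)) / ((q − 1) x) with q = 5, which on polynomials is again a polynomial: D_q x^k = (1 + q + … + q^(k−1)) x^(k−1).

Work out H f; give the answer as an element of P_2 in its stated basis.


the result is g(x) = -259200x - 175672

D f = -(40/3)x^4 + (4/3)x^3 - 6x^2
D_q D f = -2080x^3 + (124/3)x^2 - 36x
∇ D f = -(160/3)x^3 + 84x^2 - (208/3)x + 62/3
(D_q + ∇) D f = -(6400/3)x^3 + (376/3)x^2 - (316/3)x + 62/3
S_{3/2} (D_q + ∇) D f = -7200x^3 + 282x^2 - 158x + 62/3
D (D_q + ∇) D f = -6400x^2 + (752/3)x - 316/3
(S_{3/2} + D) (D_q + ∇) D f = -7200x^3 - 6118x^2 + (278/3)x - 254/3
D ((S_{3/2} + D) (D_q + ∇) D) f = -21600x^2 - 12236x + 278/3
D_q D ((S_{3/2} + D) (D_q + ∇) D) f = -129600x - 12236
∇ D ((S_{3/2} + D) (D_q + ∇) D) f = -43200x + 9364
(D_q + ∇) D ((S_{3/2} + D) (D_q + ∇) D) f = -172800x - 2872
S_{3/2} (D_q + ∇) D ((S_{3/2} + D) (D_q + ∇) D) f = -259200x - 2872
D (D_q + ∇) D ((S_{3/2} + D) (D_q + ∇) D) f = -172800
(S_{3/2} + D) (D_q + ∇) D ((S_{3/2} + D) (D_q + ∇) D) f = -259200x - 175672


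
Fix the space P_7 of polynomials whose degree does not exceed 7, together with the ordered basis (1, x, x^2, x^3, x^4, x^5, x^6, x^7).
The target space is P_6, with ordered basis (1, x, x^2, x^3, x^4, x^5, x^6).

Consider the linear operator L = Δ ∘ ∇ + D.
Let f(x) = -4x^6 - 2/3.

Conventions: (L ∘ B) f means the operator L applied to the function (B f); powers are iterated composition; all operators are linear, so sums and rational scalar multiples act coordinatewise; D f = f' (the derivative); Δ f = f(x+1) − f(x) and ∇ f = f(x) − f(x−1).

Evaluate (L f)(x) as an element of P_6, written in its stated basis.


∇ f = -24x^5 + 60x^4 - 80x^3 + 60x^2 - 24x + 4
Δ ∇ f = -120x^4 - 120x^2 - 8
D f = -24x^5
(Δ ∘ ∇ + D) f = -24x^5 - 120x^4 - 120x^2 - 8

the result is g(x) = -24x^5 - 120x^4 - 120x^2 - 8


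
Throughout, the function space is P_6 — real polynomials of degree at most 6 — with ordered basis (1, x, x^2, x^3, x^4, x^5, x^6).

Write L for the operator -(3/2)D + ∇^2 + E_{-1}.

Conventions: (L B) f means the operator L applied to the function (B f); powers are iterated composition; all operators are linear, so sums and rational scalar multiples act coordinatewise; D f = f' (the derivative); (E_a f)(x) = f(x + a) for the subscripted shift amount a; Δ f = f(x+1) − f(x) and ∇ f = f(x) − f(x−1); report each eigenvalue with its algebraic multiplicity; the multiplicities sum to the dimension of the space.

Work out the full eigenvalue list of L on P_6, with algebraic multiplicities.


image of 1: 1
image of x: x - 5/2
image of x^2: x^2 - 5x + 3
image of x^3: x^3 - (15/2)x^2 + 9x - 7
image of x^4: x^4 - 10x^3 + 18x^2 - 28x + 15
image of x^5: x^5 - (25/2)x^4 + 30x^3 - 70x^2 + 75x - 31
image of x^6: x^6 - 15x^5 + 45x^4 - 140x^3 + 225x^2 - 186x + 63
the matrix is upper triangular; its diagonal is (1, 1, 1, 1, 1, 1, 1)
for a triangular matrix the eigenvalues are the diagonal entries, with algebraic multiplicity their repetition count

λ = 1 (multiplicity 7)


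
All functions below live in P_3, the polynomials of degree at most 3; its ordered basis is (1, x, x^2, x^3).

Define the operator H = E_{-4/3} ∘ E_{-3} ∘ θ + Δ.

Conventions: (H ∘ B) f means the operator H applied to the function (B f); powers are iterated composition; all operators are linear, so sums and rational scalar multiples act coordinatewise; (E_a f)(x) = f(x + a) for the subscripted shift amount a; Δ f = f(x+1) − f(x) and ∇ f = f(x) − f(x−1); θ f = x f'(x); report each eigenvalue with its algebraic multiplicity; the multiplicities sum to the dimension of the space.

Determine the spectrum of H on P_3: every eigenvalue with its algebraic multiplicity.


λ = 0 (multiplicity 1), λ = 1 (multiplicity 1), λ = 2 (multiplicity 1), λ = 3 (multiplicity 1)

image of 1: 0
image of x: x - 10/3
image of x^2: 2x^2 - (46/3)x + 347/9
image of x^3: 3x^3 - 36x^2 + 172x - 2188/9
the matrix is upper triangular; its diagonal is (0, 1, 2, 3)
for a triangular matrix the eigenvalues are the diagonal entries, with algebraic multiplicity their repetition count


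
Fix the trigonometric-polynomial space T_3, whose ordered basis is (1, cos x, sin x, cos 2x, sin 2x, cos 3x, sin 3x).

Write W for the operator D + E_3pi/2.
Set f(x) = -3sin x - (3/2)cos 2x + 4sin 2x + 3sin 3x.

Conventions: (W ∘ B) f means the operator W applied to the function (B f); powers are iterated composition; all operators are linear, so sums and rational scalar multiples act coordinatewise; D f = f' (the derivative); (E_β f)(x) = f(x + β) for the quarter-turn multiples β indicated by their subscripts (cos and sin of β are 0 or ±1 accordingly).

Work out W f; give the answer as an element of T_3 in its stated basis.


the result is g(x) = (19/2)cos 2x - sin 2x + 12cos 3x

D f = -3cos x + 8cos 2x + 3sin 2x + 9cos 3x
E_3pi/2 f = 3cos x + (3/2)cos 2x - 4sin 2x + 3cos 3x
(D + E_3pi/2) f = (19/2)cos 2x - sin 2x + 12cos 3x


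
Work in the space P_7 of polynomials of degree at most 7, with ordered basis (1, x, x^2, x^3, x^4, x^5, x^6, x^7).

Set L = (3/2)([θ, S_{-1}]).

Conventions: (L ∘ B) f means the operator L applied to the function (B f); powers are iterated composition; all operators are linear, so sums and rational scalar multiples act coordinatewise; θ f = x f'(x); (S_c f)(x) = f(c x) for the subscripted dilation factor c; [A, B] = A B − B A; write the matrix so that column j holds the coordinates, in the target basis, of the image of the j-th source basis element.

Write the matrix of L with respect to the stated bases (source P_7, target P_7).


image of 1: 0
image of x: 0
image of x^2: 0
image of x^3: 0
image of x^4: 0
image of x^5: 0
image of x^6: 0
image of x^7: 0
each image's coordinates form column j of the matrix

the matrix is [[0, 0, 0, 0, 0, 0, 0, 0]; [0, 0, 0, 0, 0, 0, 0, 0]; [0, 0, 0, 0, 0, 0, 0, 0]; [0, 0, 0, 0, 0, 0, 0, 0]; [0, 0, 0, 0, 0, 0, 0, 0]; [0, 0, 0, 0, 0, 0, 0, 0]; [0, 0, 0, 0, 0, 0, 0, 0]; [0, 0, 0, 0, 0, 0, 0, 0]] (rows listed top to bottom)


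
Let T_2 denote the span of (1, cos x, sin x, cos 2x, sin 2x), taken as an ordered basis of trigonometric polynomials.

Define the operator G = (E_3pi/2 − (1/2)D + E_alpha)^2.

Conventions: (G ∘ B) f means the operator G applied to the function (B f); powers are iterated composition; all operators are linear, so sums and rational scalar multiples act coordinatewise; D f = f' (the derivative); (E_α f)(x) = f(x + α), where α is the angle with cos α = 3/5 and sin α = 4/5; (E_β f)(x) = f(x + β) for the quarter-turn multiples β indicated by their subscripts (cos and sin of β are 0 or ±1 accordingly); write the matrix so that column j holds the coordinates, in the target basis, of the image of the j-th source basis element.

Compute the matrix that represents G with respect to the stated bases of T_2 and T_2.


image of 1: 4
image of cos x: -(13/100)cos x + (21/25)sin x
image of sin x: -(21/25)cos x - (13/100)sin x
image of cos 2x: (1023/625)cos 2x - (64/625)sin 2x
image of sin 2x: (64/625)cos 2x + (1023/625)sin 2x
each image's coordinates form column j of the matrix

the matrix is [[4, 0, 0, 0, 0]; [0, -13/100, -21/25, 0, 0]; [0, 21/25, -13/100, 0, 0]; [0, 0, 0, 1023/625, 64/625]; [0, 0, 0, -64/625, 1023/625]] (rows listed top to bottom)


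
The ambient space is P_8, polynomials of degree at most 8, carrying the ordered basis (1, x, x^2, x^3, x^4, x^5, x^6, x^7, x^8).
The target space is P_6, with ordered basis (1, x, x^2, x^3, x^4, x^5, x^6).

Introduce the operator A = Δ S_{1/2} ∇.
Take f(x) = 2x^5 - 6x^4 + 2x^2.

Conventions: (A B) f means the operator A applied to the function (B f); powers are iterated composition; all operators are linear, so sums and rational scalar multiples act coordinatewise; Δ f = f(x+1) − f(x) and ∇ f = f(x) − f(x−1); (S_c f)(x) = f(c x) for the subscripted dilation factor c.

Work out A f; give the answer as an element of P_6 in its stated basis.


∇ f = 10x^4 - 44x^3 + 56x^2 - 30x + 6
S_{1/2} ∇ f = (5/8)x^4 - (11/2)x^3 + 14x^2 - 15x + 6
Δ S_{1/2} ∇ f = (5/2)x^3 - (51/4)x^2 + 14x - 47/8

g(x) = (5/2)x^3 - (51/4)x^2 + 14x - 47/8


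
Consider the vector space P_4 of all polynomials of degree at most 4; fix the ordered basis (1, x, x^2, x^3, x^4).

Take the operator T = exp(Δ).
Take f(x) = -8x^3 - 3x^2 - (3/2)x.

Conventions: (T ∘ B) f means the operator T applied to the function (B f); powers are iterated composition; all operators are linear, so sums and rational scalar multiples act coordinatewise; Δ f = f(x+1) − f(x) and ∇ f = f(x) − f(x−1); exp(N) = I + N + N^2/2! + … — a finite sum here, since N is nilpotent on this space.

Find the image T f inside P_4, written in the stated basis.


g(x) = -8x^3 - 27x^2 - (111/2)x - 95/2

order-1 term: -24x^2 - 30x - 25/2
order-2 term: -24x - 27
order-3 term: -8
the series for exp(Δ) f terminates at order 3
exp(Δ) f = -8x^3 - 27x^2 - (111/2)x - 95/2


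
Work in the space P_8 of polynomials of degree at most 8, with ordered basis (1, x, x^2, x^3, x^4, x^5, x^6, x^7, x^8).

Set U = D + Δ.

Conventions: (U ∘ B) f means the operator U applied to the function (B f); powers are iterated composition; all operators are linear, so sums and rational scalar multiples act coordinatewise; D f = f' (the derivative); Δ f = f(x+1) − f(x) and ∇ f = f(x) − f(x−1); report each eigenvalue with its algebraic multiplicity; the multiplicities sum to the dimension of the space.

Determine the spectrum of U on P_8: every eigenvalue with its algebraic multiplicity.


λ = 0 (multiplicity 9)

image of 1: 0
image of x: 2
image of x^2: 4x + 1
image of x^3: 6x^2 + 3x + 1
image of x^4: 8x^3 + 6x^2 + 4x + 1
image of x^5: 10x^4 + 10x^3 + 10x^2 + 5x + 1
image of x^6: 12x^5 + 15x^4 + 20x^3 + 15x^2 + 6x + 1
image of x^7: 14x^6 + 21x^5 + 35x^4 + 35x^3 + 21x^2 + 7x + 1
image of x^8: 16x^7 + 28x^6 + 56x^5 + 70x^4 + 56x^3 + 28x^2 + 8x + 1
the matrix is upper triangular; its diagonal is (0, 0, 0, 0, 0, 0, 0, 0, 0)
for a triangular matrix the eigenvalues are the diagonal entries, with algebraic multiplicity their repetition count


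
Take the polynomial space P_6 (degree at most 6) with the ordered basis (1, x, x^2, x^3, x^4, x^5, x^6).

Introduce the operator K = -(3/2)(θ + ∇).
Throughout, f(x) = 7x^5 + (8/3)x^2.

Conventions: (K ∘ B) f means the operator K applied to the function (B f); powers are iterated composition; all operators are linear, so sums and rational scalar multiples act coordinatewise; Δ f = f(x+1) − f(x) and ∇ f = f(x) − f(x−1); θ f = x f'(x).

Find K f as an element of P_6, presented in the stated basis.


g(x) = -(105/2)x^5 - (105/2)x^4 + 105x^3 - 113x^2 + (89/2)x - 13/2

θ f = 35x^5 + (16/3)x^2
∇ f = 35x^4 - 70x^3 + 70x^2 - (89/3)x + 13/3
(θ + ∇) f = 35x^5 + 35x^4 - 70x^3 + (226/3)x^2 - (89/3)x + 13/3
(-(3/2)(θ + ∇)) f = -(105/2)x^5 - (105/2)x^4 + 105x^3 - 113x^2 + (89/2)x - 13/2


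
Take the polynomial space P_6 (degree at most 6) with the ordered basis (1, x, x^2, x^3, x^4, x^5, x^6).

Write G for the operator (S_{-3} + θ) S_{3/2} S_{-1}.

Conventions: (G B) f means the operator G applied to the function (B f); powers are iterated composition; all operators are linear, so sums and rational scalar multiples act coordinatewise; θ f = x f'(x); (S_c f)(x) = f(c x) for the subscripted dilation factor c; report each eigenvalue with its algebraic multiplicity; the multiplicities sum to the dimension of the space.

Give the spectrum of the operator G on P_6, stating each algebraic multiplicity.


image of 1: 1
image of x: 3x
image of x^2: (99/4)x^2
image of x^3: 81x^3
image of x^4: (6885/16)x^4
image of x^5: (28917/16)x^5
image of x^6: (535815/64)x^6
the matrix is upper triangular; its diagonal is (1, 3, 99/4, 81, 6885/16, 28917/16, 535815/64)
for a triangular matrix the eigenvalues are the diagonal entries, with algebraic multiplicity their repetition count

λ = 1 (multiplicity 1), λ = 3 (multiplicity 1), λ = 99/4 (multiplicity 1), λ = 81 (multiplicity 1), λ = 6885/16 (multiplicity 1), λ = 28917/16 (multiplicity 1), λ = 535815/64 (multiplicity 1)


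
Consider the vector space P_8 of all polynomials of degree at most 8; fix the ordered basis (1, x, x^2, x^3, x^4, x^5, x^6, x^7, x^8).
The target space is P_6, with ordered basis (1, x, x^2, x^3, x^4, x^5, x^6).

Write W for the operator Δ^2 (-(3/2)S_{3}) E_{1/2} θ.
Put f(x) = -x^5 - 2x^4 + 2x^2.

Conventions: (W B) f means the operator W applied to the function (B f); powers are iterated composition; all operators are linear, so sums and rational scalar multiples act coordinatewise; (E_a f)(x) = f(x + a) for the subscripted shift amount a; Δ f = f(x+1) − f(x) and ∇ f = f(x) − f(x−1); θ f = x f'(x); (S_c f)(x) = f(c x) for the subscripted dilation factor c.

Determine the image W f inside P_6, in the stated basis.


g(x) = 36450x^3 + 139239x^2 + (388557/2)x + 387423/4

θ f = -5x^5 - 8x^4 + 4x^2
E_{1/2} θ f = -5x^5 - (41/2)x^4 - (57/2)x^3 - (57/4)x^2 - (25/16)x + 11/32
S_{3} (E_{1/2} θ) f = -1215x^5 - (3321/2)x^4 - (1539/2)x^3 - (513/4)x^2 - (75/16)x + 11/32
(-(3/2)S_{3}) (E_{1/2} θ) f = (3645/2)x^5 + (9963/4)x^4 + (4617/4)x^3 + (1539/8)x^2 + (225/32)x - 33/64
Δ (-(3/2)S_{3}) (E_{1/2} θ) f = (18225/2)x^4 + 28188x^3 + (146529/4)x^2 + 22923x + 181341/32
Δ Δ (-(3/2)S_{3}) (E_{1/2} θ) f = 36450x^3 + 139239x^2 + (388557/2)x + 387423/4


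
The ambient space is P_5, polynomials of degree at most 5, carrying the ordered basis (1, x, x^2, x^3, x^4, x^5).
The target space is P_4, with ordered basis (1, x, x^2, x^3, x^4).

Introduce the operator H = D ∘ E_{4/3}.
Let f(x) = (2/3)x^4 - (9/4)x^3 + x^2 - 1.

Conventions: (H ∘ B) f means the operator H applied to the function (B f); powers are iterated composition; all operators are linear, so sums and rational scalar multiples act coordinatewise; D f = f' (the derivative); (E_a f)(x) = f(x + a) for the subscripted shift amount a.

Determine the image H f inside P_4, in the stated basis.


E_{4/3} f = (2/3)x^4 + (47/36)x^3 - (8/9)x^2 - (244/81)x - 595/243
D E_{4/3} f = (8/3)x^3 + (47/12)x^2 - (16/9)x - 244/81

the result is g(x) = (8/3)x^3 + (47/12)x^2 - (16/9)x - 244/81


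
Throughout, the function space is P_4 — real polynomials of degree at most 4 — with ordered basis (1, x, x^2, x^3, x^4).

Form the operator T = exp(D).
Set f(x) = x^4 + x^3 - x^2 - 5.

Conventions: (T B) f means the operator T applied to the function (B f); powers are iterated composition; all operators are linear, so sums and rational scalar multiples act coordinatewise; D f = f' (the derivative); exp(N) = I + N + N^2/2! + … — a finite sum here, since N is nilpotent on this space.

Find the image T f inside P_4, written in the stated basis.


order-1 term: 4x^3 + 3x^2 - 2x
order-2 term: 6x^2 + 3x - 1
order-3 term: 4x + 1
order-4 term: 1
the series for exp(D) f terminates at order 4
exp(D) f = x^4 + 5x^3 + 8x^2 + 5x - 4

g(x) = x^4 + 5x^3 + 8x^2 + 5x - 4


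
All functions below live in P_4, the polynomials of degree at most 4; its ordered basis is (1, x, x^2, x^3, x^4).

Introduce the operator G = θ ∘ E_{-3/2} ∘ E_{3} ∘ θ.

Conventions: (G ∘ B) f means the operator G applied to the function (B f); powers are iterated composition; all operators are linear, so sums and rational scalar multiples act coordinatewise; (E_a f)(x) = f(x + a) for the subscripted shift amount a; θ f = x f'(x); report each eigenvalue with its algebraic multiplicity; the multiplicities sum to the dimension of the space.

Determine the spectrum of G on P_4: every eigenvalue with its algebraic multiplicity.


image of 1: 0
image of x: x
image of x^2: 4x^2 + 6x
image of x^3: 9x^3 + 27x^2 + (81/4)x
image of x^4: 16x^4 + 72x^3 + 108x^2 + 54x
the matrix is upper triangular; its diagonal is (0, 1, 4, 9, 16)
for a triangular matrix the eigenvalues are the diagonal entries, with algebraic multiplicity their repetition count

λ = 0 (multiplicity 1), λ = 1 (multiplicity 1), λ = 4 (multiplicity 1), λ = 9 (multiplicity 1), λ = 16 (multiplicity 1)
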